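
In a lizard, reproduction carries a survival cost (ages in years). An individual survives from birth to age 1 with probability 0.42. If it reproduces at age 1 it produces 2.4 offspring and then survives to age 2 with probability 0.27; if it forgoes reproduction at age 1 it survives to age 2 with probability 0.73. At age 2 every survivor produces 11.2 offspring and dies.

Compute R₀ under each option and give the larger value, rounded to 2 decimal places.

breed at age 1: R₀ = 0.42 × (2.4 + 0.27 × 11.2) = 0.42 × 5.4240 = 2.2781
delay to age 2: R₀ = 0.42 × (0.73 × 11.2) = 0.42 × 8.1760 = 3.4339
Higher: delay to age 2 (3.4339).

3.43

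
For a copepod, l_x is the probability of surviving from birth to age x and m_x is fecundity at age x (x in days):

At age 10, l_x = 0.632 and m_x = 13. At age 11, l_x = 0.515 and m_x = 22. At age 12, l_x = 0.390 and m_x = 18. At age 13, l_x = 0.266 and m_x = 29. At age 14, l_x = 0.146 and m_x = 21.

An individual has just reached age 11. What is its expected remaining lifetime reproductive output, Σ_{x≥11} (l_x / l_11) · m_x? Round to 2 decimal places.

l_11 = 0.515. Conditional survival from age 11 to x is l_x / l_11.
  x=11: (0.515/0.515) × 22 = 22.0000
  x=12: (0.390/0.515) × 18 = 13.6311
  x=13: (0.266/0.515) × 29 = 14.9786
  x=14: (0.146/0.515) × 21 = 5.9534
Sum = 22.0000 + 13.6311 + 14.9786 + 5.9534 = 56.5631

56.56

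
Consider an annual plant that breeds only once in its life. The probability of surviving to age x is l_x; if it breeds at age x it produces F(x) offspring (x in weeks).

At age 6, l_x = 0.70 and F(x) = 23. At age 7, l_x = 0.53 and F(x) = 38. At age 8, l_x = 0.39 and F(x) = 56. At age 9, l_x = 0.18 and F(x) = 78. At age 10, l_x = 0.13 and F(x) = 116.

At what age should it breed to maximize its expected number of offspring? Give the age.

Expected offspring if breeding at age x = l_x × F(x):
  age 6: 0.70 × 23 = 16.100
  age 7: 0.53 × 38 = 20.140
  age 8: 0.39 × 56 = 21.840
  age 9: 0.18 × 78 = 14.040
  age 10: 0.13 × 116 = 15.080
Maximum at age 8 (21.840).

8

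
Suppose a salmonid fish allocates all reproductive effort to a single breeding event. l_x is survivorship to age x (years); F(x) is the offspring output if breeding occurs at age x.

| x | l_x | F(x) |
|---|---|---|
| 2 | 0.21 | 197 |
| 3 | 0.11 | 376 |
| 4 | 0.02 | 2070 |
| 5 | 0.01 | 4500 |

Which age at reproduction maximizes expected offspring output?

Expected offspring if breeding at age x = l_x × F(x):
  age 2: 0.21 × 197 = 41.370
  age 3: 0.11 × 376 = 41.360
  age 4: 0.02 × 2070 = 41.400
  age 5: 0.01 × 4500 = 45.000
Maximum at age 5 (45.000).

5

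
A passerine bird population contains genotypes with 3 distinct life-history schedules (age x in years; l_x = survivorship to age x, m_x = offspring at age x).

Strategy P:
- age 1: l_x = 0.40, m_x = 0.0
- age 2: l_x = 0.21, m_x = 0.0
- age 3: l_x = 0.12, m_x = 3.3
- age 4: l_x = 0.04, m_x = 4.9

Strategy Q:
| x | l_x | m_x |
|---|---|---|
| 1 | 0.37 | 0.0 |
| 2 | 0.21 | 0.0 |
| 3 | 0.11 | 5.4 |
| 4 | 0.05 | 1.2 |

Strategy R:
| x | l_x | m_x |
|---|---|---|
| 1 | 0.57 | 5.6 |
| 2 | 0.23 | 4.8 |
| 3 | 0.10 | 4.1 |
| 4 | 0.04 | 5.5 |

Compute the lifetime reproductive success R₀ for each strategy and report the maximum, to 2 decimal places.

4.93

Strategy P: R₀ = 0.40×0.0 + 0.21×0.0 + 0.12×3.3 + 0.04×4.9 = 0.5920
Strategy Q: R₀ = 0.37×0.0 + 0.21×0.0 + 0.11×5.4 + 0.05×1.2 = 0.6540
Strategy R: R₀ = 0.57×5.6 + 0.23×4.8 + 0.10×4.1 + 0.04×5.5 = 4.9260
Highest R₀: strategy R with 4.9260.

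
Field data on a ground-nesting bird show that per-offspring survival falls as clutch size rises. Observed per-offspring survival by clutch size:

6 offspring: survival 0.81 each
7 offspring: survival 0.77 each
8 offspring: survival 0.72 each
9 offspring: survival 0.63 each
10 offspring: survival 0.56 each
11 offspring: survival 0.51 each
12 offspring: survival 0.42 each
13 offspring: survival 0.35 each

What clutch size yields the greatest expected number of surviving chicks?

8

Expected surviving chicks = c × s(c):
  c=6: 6 × 0.81 = 4.860
  c=7: 7 × 0.77 = 5.390
  c=8: 8 × 0.72 = 5.760
  c=9: 9 × 0.63 = 5.670
  c=10: 10 × 0.56 = 5.600
  c=11: 11 × 0.51 = 5.610
  c=12: 12 × 0.42 = 5.040
  c=13: 13 × 0.35 = 4.550
Maximum at c = 8 (5.760 surviving chicks).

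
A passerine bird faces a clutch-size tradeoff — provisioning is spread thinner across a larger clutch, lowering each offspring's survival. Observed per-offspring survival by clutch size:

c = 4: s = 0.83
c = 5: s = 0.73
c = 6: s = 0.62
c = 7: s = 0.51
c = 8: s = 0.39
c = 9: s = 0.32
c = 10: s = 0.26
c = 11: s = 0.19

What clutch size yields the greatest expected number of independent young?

Expected independent young = c × s(c):
  c=4: 4 × 0.83 = 3.320
  c=5: 5 × 0.73 = 3.650
  c=6: 6 × 0.62 = 3.720
  c=7: 7 × 0.51 = 3.570
  c=8: 8 × 0.39 = 3.120
  c=9: 9 × 0.32 = 2.880
  c=10: 10 × 0.26 = 2.600
  c=11: 11 × 0.19 = 2.090
Maximum at c = 6 (3.720 independent young).

6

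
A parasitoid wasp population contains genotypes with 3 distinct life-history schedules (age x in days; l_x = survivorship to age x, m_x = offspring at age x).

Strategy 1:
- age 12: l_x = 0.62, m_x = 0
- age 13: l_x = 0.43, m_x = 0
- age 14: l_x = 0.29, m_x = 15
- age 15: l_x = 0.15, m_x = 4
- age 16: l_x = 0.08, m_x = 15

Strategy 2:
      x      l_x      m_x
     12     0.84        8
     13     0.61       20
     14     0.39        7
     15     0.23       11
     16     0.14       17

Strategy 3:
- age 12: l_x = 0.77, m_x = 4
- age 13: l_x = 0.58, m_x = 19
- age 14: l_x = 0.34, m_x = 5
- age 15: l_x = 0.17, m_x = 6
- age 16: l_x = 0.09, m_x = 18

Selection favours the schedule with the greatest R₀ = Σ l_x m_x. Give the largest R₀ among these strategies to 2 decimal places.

Strategy 1: R₀ = 0.62×0 + 0.43×0 + 0.29×15 + 0.15×4 + 0.08×15 = 6.1500
Strategy 2: R₀ = 0.84×8 + 0.61×20 + 0.39×7 + 0.23×11 + 0.14×17 = 26.5600
Strategy 3: R₀ = 0.77×4 + 0.58×19 + 0.34×5 + 0.17×6 + 0.09×18 = 18.4400
Highest R₀: strategy 2 with 26.5600.

26.56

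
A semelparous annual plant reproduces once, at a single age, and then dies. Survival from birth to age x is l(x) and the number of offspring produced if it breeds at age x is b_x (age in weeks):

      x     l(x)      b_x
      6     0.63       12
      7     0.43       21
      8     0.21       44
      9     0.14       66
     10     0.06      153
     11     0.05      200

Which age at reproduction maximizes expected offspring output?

Expected offspring if breeding at age x = l(x) × b_x:
  age 6: 0.63 × 12 = 7.560
  age 7: 0.43 × 21 = 9.030
  age 8: 0.21 × 44 = 9.240
  age 9: 0.14 × 66 = 9.240
  age 10: 0.06 × 153 = 9.180
  age 11: 0.05 × 200 = 10.000
Maximum at age 11 (10.000).

11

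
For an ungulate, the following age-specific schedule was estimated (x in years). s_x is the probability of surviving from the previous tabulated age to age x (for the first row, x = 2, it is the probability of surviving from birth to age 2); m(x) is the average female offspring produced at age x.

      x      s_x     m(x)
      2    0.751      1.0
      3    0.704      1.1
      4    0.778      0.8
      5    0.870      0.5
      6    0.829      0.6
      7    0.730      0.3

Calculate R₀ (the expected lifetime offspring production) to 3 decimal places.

2.084

Survivorship from birth: l_x = s_2·s_3·…·s_x.
  l_2 = 0.75100
  l_3 = 0.52870
  l_4 = 0.41133
  l_5 = 0.35786
  l_6 = 0.29666
  l_7 = 0.21657
R₀ = Σ l_x m(x):
  age 2: 0.75100 × 1.0 = 0.7510
  age 3: 0.52870 × 1.1 = 0.5816
  age 4: 0.41133 × 0.8 = 0.3291
  age 5: 0.35786 × 0.5 = 0.1789
  age 6: 0.29666 × 0.6 = 0.1780
  age 7: 0.21657 × 0.3 = 0.0650
R₀ = 0.7510 + 0.5816 + 0.3291 + 0.1789 + 0.1780 + 0.0650 = 2.0835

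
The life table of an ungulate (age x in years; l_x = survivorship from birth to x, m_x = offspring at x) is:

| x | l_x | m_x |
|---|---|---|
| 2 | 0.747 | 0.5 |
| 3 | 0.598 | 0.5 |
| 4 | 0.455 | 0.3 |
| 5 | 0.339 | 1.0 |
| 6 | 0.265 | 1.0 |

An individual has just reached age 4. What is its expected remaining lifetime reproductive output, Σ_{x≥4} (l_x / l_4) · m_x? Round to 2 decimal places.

1.63

l_4 = 0.455. Conditional survival from age 4 to x is l_x / l_4.
  x=4: (0.455/0.455) × 0.3 = 0.3000
  x=5: (0.339/0.455) × 1.0 = 0.7451
  x=6: (0.265/0.455) × 1.0 = 0.5824
Sum = 0.3000 + 0.7451 + 0.5824 = 1.6275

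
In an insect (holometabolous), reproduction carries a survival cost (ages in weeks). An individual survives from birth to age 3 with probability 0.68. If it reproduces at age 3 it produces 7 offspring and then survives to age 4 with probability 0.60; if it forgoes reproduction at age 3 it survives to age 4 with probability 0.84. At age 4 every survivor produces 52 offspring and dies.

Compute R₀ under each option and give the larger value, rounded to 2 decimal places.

29.70

breed at age 3: R₀ = 0.68 × (7 + 0.60 × 52) = 0.68 × 38.2000 = 25.9760
delay to age 4: R₀ = 0.68 × (0.84 × 52) = 0.68 × 43.6800 = 29.7024
Higher: delay to age 4 (29.7024).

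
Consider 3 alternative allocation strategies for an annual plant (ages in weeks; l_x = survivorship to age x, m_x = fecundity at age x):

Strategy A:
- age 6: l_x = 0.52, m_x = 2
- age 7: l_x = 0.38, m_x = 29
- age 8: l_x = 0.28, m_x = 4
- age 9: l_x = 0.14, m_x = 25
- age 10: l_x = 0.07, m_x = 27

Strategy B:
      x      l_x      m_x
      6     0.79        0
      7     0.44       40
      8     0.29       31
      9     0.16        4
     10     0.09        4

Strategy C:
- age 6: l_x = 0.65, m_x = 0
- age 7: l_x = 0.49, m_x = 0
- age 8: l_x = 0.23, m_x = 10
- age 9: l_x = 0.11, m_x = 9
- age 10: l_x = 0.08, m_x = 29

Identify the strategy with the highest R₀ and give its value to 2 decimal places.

27.59

Strategy A: R₀ = 0.52×2 + 0.38×29 + 0.28×4 + 0.14×25 + 0.07×27 = 18.5700
Strategy B: R₀ = 0.79×0 + 0.44×40 + 0.29×31 + 0.16×4 + 0.09×4 = 27.5900
Strategy C: R₀ = 0.65×0 + 0.49×0 + 0.23×10 + 0.11×9 + 0.08×29 = 5.6100
Highest R₀: strategy B with 27.5900.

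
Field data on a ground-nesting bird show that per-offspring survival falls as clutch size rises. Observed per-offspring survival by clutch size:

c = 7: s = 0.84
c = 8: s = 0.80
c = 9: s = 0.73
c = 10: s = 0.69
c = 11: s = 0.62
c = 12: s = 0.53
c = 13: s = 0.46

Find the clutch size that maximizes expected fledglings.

Expected fledglings = c × s(c):
  c=7: 7 × 0.84 = 5.880
  c=8: 8 × 0.80 = 6.400
  c=9: 9 × 0.73 = 6.570
  c=10: 10 × 0.69 = 6.900
  c=11: 11 × 0.62 = 6.820
  c=12: 12 × 0.53 = 6.360
  c=13: 13 × 0.46 = 5.980
Maximum at c = 10 (6.900 fledglings).

10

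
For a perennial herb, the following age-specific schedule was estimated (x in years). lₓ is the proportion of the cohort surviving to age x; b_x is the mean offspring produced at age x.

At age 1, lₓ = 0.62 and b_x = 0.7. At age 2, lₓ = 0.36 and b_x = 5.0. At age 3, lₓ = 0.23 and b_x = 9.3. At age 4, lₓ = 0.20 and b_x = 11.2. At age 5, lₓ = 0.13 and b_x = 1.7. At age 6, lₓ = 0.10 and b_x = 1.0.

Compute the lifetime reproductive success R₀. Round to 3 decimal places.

6.934

R₀ = Σ lₓ b_x:
  age 1: 0.62 × 0.7 = 0.4340
  age 2: 0.36 × 5.0 = 1.8000
  age 3: 0.23 × 9.3 = 2.1390
  age 4: 0.20 × 11.2 = 2.2400
  age 5: 0.13 × 1.7 = 0.2210
  age 6: 0.10 × 1.0 = 0.1000
R₀ = 0.4340 + 1.8000 + 2.1390 + 2.2400 + 0.2210 + 0.1000 = 6.9340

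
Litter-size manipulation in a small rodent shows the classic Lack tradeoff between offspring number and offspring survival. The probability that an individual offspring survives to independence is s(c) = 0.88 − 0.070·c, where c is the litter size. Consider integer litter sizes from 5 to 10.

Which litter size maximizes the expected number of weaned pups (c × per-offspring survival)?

6

Expected weaned pups = c × s(c):
  c=5: 5 × 0.530 = 2.650
  c=6: 6 × 0.460 = 2.760
  c=7: 7 × 0.390 = 2.730
  c=8: 8 × 0.320 = 2.560
  c=9: 9 × 0.250 = 2.250
  c=10: 10 × 0.180 = 1.800
Maximum at c = 6 (2.760 weaned pups).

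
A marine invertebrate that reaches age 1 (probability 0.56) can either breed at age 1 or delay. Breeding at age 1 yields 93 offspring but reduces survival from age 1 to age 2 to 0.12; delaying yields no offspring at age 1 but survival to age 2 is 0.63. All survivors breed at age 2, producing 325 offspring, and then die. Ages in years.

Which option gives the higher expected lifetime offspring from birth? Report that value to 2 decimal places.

breed at age 1: R₀ = 0.56 × (93 + 0.12 × 325) = 0.56 × 132.0000 = 73.9200
delay to age 2: R₀ = 0.56 × (0.63 × 325) = 0.56 × 204.7500 = 114.6600
Higher: delay to age 2 (114.6600).

114.66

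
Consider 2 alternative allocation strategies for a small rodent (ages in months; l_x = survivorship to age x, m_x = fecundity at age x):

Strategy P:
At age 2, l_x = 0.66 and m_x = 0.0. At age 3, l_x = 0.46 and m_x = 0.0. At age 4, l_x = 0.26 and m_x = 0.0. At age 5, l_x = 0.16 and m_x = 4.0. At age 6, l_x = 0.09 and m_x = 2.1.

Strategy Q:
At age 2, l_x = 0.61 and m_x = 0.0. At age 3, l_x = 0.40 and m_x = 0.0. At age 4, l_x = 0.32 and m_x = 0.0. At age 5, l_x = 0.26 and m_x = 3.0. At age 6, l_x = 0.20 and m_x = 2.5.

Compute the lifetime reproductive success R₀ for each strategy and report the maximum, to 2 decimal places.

Strategy P: R₀ = 0.66×0.0 + 0.46×0.0 + 0.26×0.0 + 0.16×4.0 + 0.09×2.1 = 0.8290
Strategy Q: R₀ = 0.61×0.0 + 0.40×0.0 + 0.32×0.0 + 0.26×3.0 + 0.20×2.5 = 1.2800
Highest R₀: strategy Q with 1.2800.

1.28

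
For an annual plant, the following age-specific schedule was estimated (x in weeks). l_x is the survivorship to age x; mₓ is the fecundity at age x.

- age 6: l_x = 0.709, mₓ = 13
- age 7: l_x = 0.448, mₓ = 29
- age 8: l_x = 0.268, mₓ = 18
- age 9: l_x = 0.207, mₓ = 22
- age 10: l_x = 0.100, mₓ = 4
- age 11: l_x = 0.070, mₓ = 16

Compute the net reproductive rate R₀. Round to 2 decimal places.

R₀ = Σ l_x mₓ:
  age 6: 0.709 × 13 = 9.2170
  age 7: 0.448 × 29 = 12.9920
  age 8: 0.268 × 18 = 4.8240
  age 9: 0.207 × 22 = 4.5540
  age 10: 0.100 × 4 = 0.4000
  age 11: 0.070 × 16 = 1.1200
R₀ = 9.2170 + 12.9920 + 4.8240 + 4.5540 + 0.4000 + 1.1200 = 33.1070

33.11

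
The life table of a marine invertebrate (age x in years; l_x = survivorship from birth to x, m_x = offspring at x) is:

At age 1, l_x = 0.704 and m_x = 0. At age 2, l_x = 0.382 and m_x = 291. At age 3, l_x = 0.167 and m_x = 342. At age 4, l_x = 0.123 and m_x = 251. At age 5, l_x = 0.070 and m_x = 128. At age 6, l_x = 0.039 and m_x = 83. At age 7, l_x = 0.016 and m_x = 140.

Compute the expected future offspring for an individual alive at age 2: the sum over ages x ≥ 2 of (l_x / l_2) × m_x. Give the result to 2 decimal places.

l_2 = 0.382. Conditional survival from age 2 to x is l_x / l_2.
  x=2: (0.382/0.382) × 291 = 291.0000
  x=3: (0.167/0.382) × 342 = 149.5131
  x=4: (0.123/0.382) × 251 = 80.8194
  x=5: (0.070/0.382) × 128 = 23.4555
  x=6: (0.039/0.382) × 83 = 8.4738
  x=7: (0.016/0.382) × 140 = 5.8639
Sum = 291.0000 + 149.5131 + 80.8194 + 23.4555 + 8.4738 + 5.8639 = 559.1257

559.13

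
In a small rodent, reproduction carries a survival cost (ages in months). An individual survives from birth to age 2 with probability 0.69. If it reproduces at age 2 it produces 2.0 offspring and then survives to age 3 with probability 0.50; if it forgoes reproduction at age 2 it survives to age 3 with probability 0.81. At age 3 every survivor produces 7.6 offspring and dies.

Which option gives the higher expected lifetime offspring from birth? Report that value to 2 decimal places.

breed at age 2: R₀ = 0.69 × (2.0 + 0.50 × 7.6) = 0.69 × 5.8000 = 4.0020
delay to age 3: R₀ = 0.69 × (0.81 × 7.6) = 0.69 × 6.1560 = 4.2476
Higher: delay to age 3 (4.2476).

4.25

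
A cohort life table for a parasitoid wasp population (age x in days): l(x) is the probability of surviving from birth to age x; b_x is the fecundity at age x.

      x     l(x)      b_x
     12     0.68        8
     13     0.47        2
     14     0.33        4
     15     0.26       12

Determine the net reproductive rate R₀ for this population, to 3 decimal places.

10.820

R₀ = Σ l(x) b_x:
  age 12: 0.68 × 8 = 5.4400
  age 13: 0.47 × 2 = 0.9400
  age 14: 0.33 × 4 = 1.3200
  age 15: 0.26 × 12 = 3.1200
R₀ = 5.4400 + 0.9400 + 1.3200 + 3.1200 = 10.8200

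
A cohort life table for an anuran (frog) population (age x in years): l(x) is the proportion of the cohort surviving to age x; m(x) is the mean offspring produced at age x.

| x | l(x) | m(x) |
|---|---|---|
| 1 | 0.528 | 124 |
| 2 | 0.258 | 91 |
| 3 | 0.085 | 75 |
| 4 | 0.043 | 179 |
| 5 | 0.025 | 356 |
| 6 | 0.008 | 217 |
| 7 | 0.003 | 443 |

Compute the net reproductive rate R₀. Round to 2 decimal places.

114.99

R₀ = Σ l(x) m(x):
  age 1: 0.528 × 124 = 65.4720
  age 2: 0.258 × 91 = 23.4780
  age 3: 0.085 × 75 = 6.3750
  age 4: 0.043 × 179 = 7.6970
  age 5: 0.025 × 356 = 8.9000
  age 6: 0.008 × 217 = 1.7360
  age 7: 0.003 × 443 = 1.3290
R₀ = 65.4720 + 23.4780 + 6.3750 + 7.6970 + 8.9000 + 1.7360 + 1.3290 = 114.9870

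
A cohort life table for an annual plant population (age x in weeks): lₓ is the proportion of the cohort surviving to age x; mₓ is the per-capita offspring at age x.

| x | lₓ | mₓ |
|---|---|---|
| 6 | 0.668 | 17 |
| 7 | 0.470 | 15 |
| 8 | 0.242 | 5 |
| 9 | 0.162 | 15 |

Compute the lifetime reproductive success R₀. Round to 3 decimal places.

R₀ = Σ lₓ mₓ:
  age 6: 0.668 × 17 = 11.3560
  age 7: 0.470 × 15 = 7.0500
  age 8: 0.242 × 5 = 1.2100
  age 9: 0.162 × 15 = 2.4300
R₀ = 11.3560 + 7.0500 + 1.2100 + 2.4300 = 22.0460

22.046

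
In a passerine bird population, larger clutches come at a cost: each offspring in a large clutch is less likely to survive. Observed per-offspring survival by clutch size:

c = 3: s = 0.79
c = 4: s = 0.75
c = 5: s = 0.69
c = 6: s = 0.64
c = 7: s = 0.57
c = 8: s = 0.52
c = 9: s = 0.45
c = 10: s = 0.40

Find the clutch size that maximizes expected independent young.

8

Expected independent young = c × s(c):
  c=3: 3 × 0.79 = 2.370
  c=4: 4 × 0.75 = 3.000
  c=5: 5 × 0.69 = 3.450
  c=6: 6 × 0.64 = 3.840
  c=7: 7 × 0.57 = 3.990
  c=8: 8 × 0.52 = 4.160
  c=9: 9 × 0.45 = 4.050
  c=10: 10 × 0.40 = 4.000
Maximum at c = 8 (4.160 independent young).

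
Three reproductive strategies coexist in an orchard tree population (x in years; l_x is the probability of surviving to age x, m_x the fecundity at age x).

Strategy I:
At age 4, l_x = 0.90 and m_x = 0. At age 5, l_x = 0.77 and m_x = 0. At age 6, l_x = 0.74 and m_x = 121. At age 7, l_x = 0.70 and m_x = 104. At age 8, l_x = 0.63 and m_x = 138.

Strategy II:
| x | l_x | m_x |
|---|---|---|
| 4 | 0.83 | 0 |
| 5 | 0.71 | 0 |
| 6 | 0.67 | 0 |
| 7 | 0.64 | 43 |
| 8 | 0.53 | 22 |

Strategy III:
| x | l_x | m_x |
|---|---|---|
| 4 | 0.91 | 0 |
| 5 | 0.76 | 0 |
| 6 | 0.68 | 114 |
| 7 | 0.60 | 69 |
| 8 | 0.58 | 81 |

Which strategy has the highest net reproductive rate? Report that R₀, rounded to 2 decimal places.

249.28

Strategy I: R₀ = 0.90×0 + 0.77×0 + 0.74×121 + 0.70×104 + 0.63×138 = 249.2800
Strategy II: R₀ = 0.83×0 + 0.71×0 + 0.67×0 + 0.64×43 + 0.53×22 = 39.1800
Strategy III: R₀ = 0.91×0 + 0.76×0 + 0.68×114 + 0.60×69 + 0.58×81 = 165.9000
Highest R₀: strategy I with 249.2800.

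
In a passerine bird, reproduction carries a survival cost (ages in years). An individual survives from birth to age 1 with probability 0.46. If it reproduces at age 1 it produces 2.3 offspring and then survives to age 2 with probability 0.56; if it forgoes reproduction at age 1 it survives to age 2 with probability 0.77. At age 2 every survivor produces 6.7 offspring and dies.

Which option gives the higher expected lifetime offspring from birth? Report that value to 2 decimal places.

breed at age 1: R₀ = 0.46 × (2.3 + 0.56 × 6.7) = 0.46 × 6.0520 = 2.7839
delay to age 2: R₀ = 0.46 × (0.77 × 6.7) = 0.46 × 5.1590 = 2.3731
Higher: breed at age 1 (2.7839).

2.78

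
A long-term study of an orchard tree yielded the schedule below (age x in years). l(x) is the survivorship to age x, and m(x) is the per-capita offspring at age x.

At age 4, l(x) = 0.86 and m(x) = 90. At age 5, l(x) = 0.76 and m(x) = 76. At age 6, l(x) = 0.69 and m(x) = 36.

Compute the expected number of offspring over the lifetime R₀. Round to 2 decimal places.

160.00

R₀ = Σ l(x) m(x):
  age 4: 0.86 × 90 = 77.4000
  age 5: 0.76 × 76 = 57.7600
  age 6: 0.69 × 36 = 24.8400
R₀ = 77.4000 + 57.7600 + 24.8400 = 160.0000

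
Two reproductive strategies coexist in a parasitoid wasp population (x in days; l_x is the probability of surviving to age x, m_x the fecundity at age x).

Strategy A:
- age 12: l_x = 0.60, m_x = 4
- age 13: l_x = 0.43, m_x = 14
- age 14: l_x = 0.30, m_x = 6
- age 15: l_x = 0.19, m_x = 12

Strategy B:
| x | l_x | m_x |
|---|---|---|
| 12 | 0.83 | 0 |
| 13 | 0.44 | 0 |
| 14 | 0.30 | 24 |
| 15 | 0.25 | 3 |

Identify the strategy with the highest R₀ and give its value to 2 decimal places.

12.50

Strategy A: R₀ = 0.60×4 + 0.43×14 + 0.30×6 + 0.19×12 = 12.5000
Strategy B: R₀ = 0.83×0 + 0.44×0 + 0.30×24 + 0.25×3 = 7.9500
Highest R₀: strategy A with 12.5000.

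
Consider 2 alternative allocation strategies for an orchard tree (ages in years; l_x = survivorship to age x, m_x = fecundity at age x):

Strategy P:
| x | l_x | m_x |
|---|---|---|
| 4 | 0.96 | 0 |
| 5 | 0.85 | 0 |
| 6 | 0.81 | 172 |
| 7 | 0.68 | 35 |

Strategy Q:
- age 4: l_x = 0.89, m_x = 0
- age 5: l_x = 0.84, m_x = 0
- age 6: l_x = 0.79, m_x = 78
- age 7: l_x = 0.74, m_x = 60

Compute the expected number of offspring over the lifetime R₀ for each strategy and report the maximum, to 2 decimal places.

Strategy P: R₀ = 0.96×0 + 0.85×0 + 0.81×172 + 0.68×35 = 163.1200
Strategy Q: R₀ = 0.89×0 + 0.84×0 + 0.79×78 + 0.74×60 = 106.0200
Highest R₀: strategy P with 163.1200.

163.12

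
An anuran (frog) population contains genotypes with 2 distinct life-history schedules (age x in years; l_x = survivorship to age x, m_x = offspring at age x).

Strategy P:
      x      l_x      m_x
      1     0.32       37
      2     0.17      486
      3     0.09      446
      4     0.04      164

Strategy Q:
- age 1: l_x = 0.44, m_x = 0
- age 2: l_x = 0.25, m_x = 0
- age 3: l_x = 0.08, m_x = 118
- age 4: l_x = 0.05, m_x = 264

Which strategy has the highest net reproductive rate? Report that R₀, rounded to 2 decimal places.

141.16

Strategy P: R₀ = 0.32×37 + 0.17×486 + 0.09×446 + 0.04×164 = 141.1600
Strategy Q: R₀ = 0.44×0 + 0.25×0 + 0.08×118 + 0.05×264 = 22.6400
Highest R₀: strategy P with 141.1600.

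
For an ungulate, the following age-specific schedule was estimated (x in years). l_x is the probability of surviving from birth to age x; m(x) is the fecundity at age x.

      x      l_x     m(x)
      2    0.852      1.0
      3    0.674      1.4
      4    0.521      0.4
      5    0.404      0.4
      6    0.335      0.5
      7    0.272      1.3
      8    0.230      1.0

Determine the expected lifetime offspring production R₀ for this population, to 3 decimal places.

2.917

R₀ = Σ l_x m(x):
  age 2: 0.852 × 1.0 = 0.8520
  age 3: 0.674 × 1.4 = 0.9436
  age 4: 0.521 × 0.4 = 0.2084
  age 5: 0.404 × 0.4 = 0.1616
  age 6: 0.335 × 0.5 = 0.1675
  age 7: 0.272 × 1.3 = 0.3536
  age 8: 0.230 × 1.0 = 0.2300
R₀ = 0.8520 + 0.9436 + 0.2084 + 0.1616 + 0.1675 + 0.3536 + 0.2300 = 2.9167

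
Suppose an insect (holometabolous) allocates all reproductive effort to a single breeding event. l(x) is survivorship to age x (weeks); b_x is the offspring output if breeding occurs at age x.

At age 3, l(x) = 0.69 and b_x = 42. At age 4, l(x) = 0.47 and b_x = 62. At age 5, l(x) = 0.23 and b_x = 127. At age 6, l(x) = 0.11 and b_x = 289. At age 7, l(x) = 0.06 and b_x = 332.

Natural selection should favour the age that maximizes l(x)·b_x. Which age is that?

6

Expected offspring if breeding at age x = l(x) × b_x:
  age 3: 0.69 × 42 = 28.980
  age 4: 0.47 × 62 = 29.140
  age 5: 0.23 × 127 = 29.210
  age 6: 0.11 × 289 = 31.790
  age 7: 0.06 × 332 = 19.920
Maximum at age 6 (31.790).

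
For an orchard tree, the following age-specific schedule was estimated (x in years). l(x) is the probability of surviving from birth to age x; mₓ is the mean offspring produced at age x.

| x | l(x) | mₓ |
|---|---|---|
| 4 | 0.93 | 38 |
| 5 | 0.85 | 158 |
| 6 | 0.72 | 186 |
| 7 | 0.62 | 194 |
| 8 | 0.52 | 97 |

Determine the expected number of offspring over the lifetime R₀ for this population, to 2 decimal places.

R₀ = Σ l(x) mₓ:
  age 4: 0.93 × 38 = 35.3400
  age 5: 0.85 × 158 = 134.3000
  age 6: 0.72 × 186 = 133.9200
  age 7: 0.62 × 194 = 120.2800
  age 8: 0.52 × 97 = 50.4400
R₀ = 35.3400 + 134.3000 + 133.9200 + 120.2800 + 50.4400 = 474.2800

474.28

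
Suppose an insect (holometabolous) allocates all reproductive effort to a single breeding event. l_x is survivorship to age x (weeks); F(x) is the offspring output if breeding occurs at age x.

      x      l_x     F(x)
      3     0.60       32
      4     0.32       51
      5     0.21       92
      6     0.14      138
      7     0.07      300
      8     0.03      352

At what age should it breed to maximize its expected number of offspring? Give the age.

7

Expected offspring if breeding at age x = l_x × F(x):
  age 3: 0.60 × 32 = 19.200
  age 4: 0.32 × 51 = 16.320
  age 5: 0.21 × 92 = 19.320
  age 6: 0.14 × 138 = 19.320
  age 7: 0.07 × 300 = 21.000
  age 8: 0.03 × 352 = 10.560
Maximum at age 7 (21.000).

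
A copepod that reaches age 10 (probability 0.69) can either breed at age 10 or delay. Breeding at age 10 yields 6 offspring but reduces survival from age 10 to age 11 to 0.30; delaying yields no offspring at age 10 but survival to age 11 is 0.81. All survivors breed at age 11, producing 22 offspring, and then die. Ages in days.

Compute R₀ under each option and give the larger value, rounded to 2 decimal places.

12.30

breed at age 10: R₀ = 0.69 × (6 + 0.30 × 22) = 0.69 × 12.6000 = 8.6940
delay to age 11: R₀ = 0.69 × (0.81 × 22) = 0.69 × 17.8200 = 12.2958
Higher: delay to age 11 (12.2958).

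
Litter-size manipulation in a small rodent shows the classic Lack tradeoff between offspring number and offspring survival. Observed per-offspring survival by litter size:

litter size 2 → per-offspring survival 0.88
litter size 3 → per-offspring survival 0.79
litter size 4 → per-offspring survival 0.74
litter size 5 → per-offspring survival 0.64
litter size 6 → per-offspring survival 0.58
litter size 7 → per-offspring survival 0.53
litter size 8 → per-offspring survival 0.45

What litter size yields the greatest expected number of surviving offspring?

7

Expected surviving offspring = c × s(c):
  c=2: 2 × 0.88 = 1.760
  c=3: 3 × 0.79 = 2.370
  c=4: 4 × 0.74 = 2.960
  c=5: 5 × 0.64 = 3.200
  c=6: 6 × 0.58 = 3.480
  c=7: 7 × 0.53 = 3.710
  c=8: 8 × 0.45 = 3.600
Maximum at c = 7 (3.710 surviving offspring).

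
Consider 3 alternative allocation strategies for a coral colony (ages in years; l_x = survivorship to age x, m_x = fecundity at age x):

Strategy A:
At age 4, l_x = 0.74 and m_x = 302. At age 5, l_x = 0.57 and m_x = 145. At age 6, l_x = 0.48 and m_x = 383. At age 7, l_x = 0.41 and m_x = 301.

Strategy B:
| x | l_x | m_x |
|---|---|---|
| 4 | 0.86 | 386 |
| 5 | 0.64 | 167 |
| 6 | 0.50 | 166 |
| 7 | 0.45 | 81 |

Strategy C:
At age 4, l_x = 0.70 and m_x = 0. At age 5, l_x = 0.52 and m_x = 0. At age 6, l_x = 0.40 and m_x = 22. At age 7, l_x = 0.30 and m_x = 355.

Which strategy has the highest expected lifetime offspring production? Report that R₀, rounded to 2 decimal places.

613.38

Strategy A: R₀ = 0.74×302 + 0.57×145 + 0.48×383 + 0.41×301 = 613.3800
Strategy B: R₀ = 0.86×386 + 0.64×167 + 0.50×166 + 0.45×81 = 558.2900
Strategy C: R₀ = 0.70×0 + 0.52×0 + 0.40×22 + 0.30×355 = 115.3000
Highest R₀: strategy A with 613.3800.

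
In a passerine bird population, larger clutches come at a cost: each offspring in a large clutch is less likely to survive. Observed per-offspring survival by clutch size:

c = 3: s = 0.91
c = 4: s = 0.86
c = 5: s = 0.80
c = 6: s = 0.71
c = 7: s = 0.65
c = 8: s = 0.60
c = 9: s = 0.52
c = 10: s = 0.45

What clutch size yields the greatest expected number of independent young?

8

Expected independent young = c × s(c):
  c=3: 3 × 0.91 = 2.730
  c=4: 4 × 0.86 = 3.440
  c=5: 5 × 0.80 = 4.000
  c=6: 6 × 0.71 = 4.260
  c=7: 7 × 0.65 = 4.550
  c=8: 8 × 0.60 = 4.800
  c=9: 9 × 0.52 = 4.680
  c=10: 10 × 0.45 = 4.500
Maximum at c = 8 (4.800 independent young).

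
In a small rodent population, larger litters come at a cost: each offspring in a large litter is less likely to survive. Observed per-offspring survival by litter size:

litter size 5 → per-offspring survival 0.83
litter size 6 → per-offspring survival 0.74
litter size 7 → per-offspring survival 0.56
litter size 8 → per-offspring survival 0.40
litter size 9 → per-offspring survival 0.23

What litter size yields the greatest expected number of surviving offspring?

Expected surviving offspring = c × s(c):
  c=5: 5 × 0.83 = 4.150
  c=6: 6 × 0.74 = 4.440
  c=7: 7 × 0.56 = 3.920
  c=8: 8 × 0.40 = 3.200
  c=9: 9 × 0.23 = 2.070
Maximum at c = 6 (4.440 surviving offspring).

6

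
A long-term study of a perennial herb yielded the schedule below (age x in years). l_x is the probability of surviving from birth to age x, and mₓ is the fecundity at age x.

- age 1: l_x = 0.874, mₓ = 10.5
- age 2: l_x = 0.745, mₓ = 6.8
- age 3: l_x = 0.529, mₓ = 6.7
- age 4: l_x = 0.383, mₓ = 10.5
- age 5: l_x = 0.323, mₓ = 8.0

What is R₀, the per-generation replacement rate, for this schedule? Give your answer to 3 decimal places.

24.393

R₀ = Σ l_x mₓ:
  age 1: 0.874 × 10.5 = 9.1770
  age 2: 0.745 × 6.8 = 5.0660
  age 3: 0.529 × 6.7 = 3.5443
  age 4: 0.383 × 10.5 = 4.0215
  age 5: 0.323 × 8.0 = 2.5840
R₀ = 9.1770 + 5.0660 + 3.5443 + 4.0215 + 2.5840 = 24.3928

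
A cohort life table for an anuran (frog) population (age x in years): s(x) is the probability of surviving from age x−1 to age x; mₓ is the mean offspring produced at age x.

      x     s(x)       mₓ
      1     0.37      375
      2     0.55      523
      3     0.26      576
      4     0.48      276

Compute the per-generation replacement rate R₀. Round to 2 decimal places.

282.67

Survivorship from birth: l_x = s_1·s_2·…·s_x.
  l_1 = 0.37000
  l_2 = 0.20350
  l_3 = 0.05291
  l_4 = 0.02540
R₀ = Σ l_x mₓ:
  age 1: 0.37000 × 375 = 138.7500
  age 2: 0.20350 × 523 = 106.4305
  age 3: 0.05291 × 576 = 30.4762
  age 4: 0.02540 × 276 = 7.0104
R₀ = 138.7500 + 106.4305 + 30.4762 + 7.0104 = 282.6671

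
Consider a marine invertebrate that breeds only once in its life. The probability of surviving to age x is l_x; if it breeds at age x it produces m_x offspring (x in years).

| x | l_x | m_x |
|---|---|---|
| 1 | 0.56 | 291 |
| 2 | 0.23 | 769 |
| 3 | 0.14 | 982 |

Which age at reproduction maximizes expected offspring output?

Expected offspring if breeding at age x = l_x × m_x:
  age 1: 0.56 × 291 = 162.960
  age 2: 0.23 × 769 = 176.870
  age 3: 0.14 × 982 = 137.480
Maximum at age 2 (176.870).

2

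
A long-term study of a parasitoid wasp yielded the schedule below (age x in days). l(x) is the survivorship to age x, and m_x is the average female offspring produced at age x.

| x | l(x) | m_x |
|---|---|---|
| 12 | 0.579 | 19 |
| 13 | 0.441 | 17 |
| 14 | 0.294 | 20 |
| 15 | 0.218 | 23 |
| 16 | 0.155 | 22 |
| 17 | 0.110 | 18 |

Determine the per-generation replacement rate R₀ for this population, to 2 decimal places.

R₀ = Σ l(x) m_x:
  age 12: 0.579 × 19 = 11.0010
  age 13: 0.441 × 17 = 7.4970
  age 14: 0.294 × 20 = 5.8800
  age 15: 0.218 × 23 = 5.0140
  age 16: 0.155 × 22 = 3.4100
  age 17: 0.110 × 18 = 1.9800
R₀ = 11.0010 + 7.4970 + 5.8800 + 5.0140 + 3.4100 + 1.9800 = 34.7820

34.78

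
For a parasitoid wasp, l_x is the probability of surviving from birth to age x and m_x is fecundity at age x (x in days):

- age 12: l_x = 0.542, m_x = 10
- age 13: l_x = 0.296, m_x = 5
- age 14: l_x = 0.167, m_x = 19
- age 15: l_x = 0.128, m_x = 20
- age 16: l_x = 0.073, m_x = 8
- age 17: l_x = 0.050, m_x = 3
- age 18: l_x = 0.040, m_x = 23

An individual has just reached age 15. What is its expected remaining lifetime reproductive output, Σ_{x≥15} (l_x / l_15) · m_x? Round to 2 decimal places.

l_15 = 0.128. Conditional survival from age 15 to x is l_x / l_15.
  x=15: (0.128/0.128) × 20 = 20.0000
  x=16: (0.073/0.128) × 8 = 4.5625
  x=17: (0.050/0.128) × 3 = 1.1719
  x=18: (0.040/0.128) × 23 = 7.1875
Sum = 20.0000 + 4.5625 + 1.1719 + 7.1875 = 32.9219

32.92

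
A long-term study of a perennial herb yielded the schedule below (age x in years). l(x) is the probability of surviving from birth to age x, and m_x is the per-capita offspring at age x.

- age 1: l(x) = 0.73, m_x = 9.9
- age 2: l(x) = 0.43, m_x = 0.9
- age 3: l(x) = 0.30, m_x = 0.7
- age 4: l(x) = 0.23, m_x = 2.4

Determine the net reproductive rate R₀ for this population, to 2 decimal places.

R₀ = Σ l(x) m_x:
  age 1: 0.73 × 9.9 = 7.2270
  age 2: 0.43 × 0.9 = 0.3870
  age 3: 0.30 × 0.7 = 0.2100
  age 4: 0.23 × 2.4 = 0.5520
R₀ = 7.2270 + 0.3870 + 0.2100 + 0.5520 = 8.3760

8.38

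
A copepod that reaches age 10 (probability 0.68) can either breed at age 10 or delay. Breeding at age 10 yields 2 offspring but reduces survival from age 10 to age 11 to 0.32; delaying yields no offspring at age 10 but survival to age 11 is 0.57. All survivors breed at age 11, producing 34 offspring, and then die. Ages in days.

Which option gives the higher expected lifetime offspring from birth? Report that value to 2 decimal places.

breed at age 10: R₀ = 0.68 × (2 + 0.32 × 34) = 0.68 × 12.8800 = 8.7584
delay to age 11: R₀ = 0.68 × (0.57 × 34) = 0.68 × 19.3800 = 13.1784
Higher: delay to age 11 (13.1784).

13.18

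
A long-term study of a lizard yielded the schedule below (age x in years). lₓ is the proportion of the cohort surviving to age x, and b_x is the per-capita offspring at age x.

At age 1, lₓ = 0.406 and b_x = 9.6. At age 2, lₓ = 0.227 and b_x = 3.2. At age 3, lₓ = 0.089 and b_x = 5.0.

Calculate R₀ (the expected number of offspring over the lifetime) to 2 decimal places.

R₀ = Σ lₓ b_x:
  age 1: 0.406 × 9.6 = 3.8976
  age 2: 0.227 × 3.2 = 0.7264
  age 3: 0.089 × 5.0 = 0.4450
R₀ = 3.8976 + 0.7264 + 0.4450 = 5.0690

5.07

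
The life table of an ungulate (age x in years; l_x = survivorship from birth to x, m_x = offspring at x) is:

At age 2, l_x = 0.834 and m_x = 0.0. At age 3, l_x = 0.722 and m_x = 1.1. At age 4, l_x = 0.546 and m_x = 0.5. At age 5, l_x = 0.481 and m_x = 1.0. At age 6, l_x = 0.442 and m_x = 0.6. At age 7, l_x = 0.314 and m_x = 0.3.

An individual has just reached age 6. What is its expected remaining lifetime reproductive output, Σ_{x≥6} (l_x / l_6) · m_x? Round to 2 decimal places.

0.81

l_6 = 0.442. Conditional survival from age 6 to x is l_x / l_6.
  x=6: (0.442/0.442) × 0.6 = 0.6000
  x=7: (0.314/0.442) × 0.3 = 0.2131
Sum = 0.6000 + 0.2131 = 0.8131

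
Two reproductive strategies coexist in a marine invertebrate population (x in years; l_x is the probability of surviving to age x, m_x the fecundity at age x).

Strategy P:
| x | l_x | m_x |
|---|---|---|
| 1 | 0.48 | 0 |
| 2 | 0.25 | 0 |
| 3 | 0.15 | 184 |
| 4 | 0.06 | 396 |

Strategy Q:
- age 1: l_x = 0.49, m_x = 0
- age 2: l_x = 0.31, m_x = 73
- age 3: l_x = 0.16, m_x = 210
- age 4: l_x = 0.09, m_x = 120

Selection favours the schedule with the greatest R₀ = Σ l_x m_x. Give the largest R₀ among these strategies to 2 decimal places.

67.03

Strategy P: R₀ = 0.48×0 + 0.25×0 + 0.15×184 + 0.06×396 = 51.3600
Strategy Q: R₀ = 0.49×0 + 0.31×73 + 0.16×210 + 0.09×120 = 67.0300
Highest R₀: strategy Q with 67.0300.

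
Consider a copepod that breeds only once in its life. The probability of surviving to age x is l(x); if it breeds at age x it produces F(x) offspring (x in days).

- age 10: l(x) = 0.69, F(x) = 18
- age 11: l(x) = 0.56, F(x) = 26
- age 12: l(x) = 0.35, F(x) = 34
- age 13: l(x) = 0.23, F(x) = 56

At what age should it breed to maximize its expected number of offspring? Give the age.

11

Expected offspring if breeding at age x = l(x) × F(x):
  age 10: 0.69 × 18 = 12.420
  age 11: 0.56 × 26 = 14.560
  age 12: 0.35 × 34 = 11.900
  age 13: 0.23 × 56 = 12.880
Maximum at age 11 (14.560).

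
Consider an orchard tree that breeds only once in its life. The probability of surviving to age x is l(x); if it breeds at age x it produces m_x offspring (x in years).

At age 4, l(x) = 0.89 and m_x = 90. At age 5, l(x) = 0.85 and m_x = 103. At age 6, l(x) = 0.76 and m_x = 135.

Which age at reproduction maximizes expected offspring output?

Expected offspring if breeding at age x = l(x) × m_x:
  age 4: 0.89 × 90 = 80.100
  age 5: 0.85 × 103 = 87.550
  age 6: 0.76 × 135 = 102.600
Maximum at age 6 (102.600).

6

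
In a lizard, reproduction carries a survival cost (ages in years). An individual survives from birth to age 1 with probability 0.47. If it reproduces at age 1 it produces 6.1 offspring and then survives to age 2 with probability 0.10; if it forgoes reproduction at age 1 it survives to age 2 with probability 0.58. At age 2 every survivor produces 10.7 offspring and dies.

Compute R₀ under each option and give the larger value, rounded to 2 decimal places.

breed at age 1: R₀ = 0.47 × (6.1 + 0.10 × 10.7) = 0.47 × 7.1700 = 3.3699
delay to age 2: R₀ = 0.47 × (0.58 × 10.7) = 0.47 × 6.2060 = 2.9168
Higher: breed at age 1 (3.3699).

3.37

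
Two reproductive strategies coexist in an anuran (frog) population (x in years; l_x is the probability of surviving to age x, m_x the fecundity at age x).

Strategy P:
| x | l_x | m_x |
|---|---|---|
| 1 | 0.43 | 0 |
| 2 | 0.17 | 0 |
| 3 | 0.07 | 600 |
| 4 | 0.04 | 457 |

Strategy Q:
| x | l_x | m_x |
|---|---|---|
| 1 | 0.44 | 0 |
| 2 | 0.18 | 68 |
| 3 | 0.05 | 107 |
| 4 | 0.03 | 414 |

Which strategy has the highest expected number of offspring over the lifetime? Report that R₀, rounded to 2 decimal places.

60.28

Strategy P: R₀ = 0.43×0 + 0.17×0 + 0.07×600 + 0.04×457 = 60.2800
Strategy Q: R₀ = 0.44×0 + 0.18×68 + 0.05×107 + 0.03×414 = 30.0100
Highest R₀: strategy P with 60.2800.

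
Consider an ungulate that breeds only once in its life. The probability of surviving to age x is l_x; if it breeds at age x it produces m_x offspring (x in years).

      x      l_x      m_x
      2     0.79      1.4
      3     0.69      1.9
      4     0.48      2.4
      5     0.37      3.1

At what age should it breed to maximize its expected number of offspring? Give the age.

Expected offspring if breeding at age x = l_x × m_x:
  age 2: 0.79 × 1.4 = 1.106
  age 3: 0.69 × 1.9 = 1.311
  age 4: 0.48 × 2.4 = 1.152
  age 5: 0.37 × 3.1 = 1.147
Maximum at age 3 (1.311).

3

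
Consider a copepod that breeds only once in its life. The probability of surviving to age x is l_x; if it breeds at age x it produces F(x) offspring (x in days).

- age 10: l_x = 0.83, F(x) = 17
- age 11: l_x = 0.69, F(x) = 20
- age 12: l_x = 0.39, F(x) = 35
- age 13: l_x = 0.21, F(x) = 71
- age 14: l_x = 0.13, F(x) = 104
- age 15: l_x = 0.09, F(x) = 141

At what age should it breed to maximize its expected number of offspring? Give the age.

Expected offspring if breeding at age x = l_x × F(x):
  age 10: 0.83 × 17 = 14.110
  age 11: 0.69 × 20 = 13.800
  age 12: 0.39 × 35 = 13.650
  age 13: 0.21 × 71 = 14.910
  age 14: 0.13 × 104 = 13.520
  age 15: 0.09 × 141 = 12.690
Maximum at age 13 (14.910).

13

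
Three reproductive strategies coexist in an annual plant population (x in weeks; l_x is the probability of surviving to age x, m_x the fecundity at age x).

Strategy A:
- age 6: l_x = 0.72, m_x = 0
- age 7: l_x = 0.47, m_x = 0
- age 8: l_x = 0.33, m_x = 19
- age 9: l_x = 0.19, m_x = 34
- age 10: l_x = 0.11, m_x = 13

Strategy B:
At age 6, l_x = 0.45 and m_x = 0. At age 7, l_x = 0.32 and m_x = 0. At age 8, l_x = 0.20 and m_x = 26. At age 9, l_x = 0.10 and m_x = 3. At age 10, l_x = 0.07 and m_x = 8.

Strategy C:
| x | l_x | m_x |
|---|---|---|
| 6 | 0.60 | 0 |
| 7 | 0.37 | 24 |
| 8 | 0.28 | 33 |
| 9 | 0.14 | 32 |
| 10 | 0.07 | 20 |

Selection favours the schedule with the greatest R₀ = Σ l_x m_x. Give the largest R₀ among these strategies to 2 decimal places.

Strategy A: R₀ = 0.72×0 + 0.47×0 + 0.33×19 + 0.19×34 + 0.11×13 = 14.1600
Strategy B: R₀ = 0.45×0 + 0.32×0 + 0.20×26 + 0.10×3 + 0.07×8 = 6.0600
Strategy C: R₀ = 0.60×0 + 0.37×24 + 0.28×33 + 0.14×32 + 0.07×20 = 24.0000
Highest R₀: strategy C with 24.0000.

24.00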